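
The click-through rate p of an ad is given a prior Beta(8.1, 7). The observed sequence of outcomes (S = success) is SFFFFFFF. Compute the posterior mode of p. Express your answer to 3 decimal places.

Prior: Beta(8.1, 7).
Data: 1 success in 8 trials (from the sequence). The binomial likelihood contributes p(1−p)^7, so the posterior is Beta(8.1+1, 7+7) = Beta(9.1, 14).
For Beta(a, b) with a, b > 1 the mode is (a−1)/(a+b−2) = 8.1/21.1 ≈ 0.384.

p̂_MAP = 0.384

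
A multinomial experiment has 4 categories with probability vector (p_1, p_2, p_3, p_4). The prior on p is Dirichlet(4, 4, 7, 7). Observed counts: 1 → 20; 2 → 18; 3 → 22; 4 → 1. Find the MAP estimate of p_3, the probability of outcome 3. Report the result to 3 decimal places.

MAP estimate: 0.354

The posterior is Dirichlet(αᵢ + nᵢ) = Dirichlet(24, 22, 29, 8).
For a Dirichlet(a₁,…,a_K) with all aᵢ > 1, the mode has j-th component (aⱼ − 1)/(Σaᵢ − K).
Here Σaᵢ = 83 and K = 4, so p_3 = (29 − 1)/(83 − 4) = 28/79 ≈ 0.354.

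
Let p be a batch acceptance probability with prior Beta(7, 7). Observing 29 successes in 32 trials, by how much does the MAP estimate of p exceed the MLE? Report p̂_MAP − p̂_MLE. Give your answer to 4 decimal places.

Posterior is Beta(36, 10); MAP = (36−1)/(46−2) = 35/44 ≈ 0.79545.
MLE ignores the prior: p̂_MLE = k/n = 29/32 ≈ 0.90625.
Difference = 35/44 − 29/32 = -39/352 ≈ -0.1108.

MAP − MLE = -0.1108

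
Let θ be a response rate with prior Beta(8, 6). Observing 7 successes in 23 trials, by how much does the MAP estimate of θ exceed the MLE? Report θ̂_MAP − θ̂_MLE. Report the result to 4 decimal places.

MAP − MLE = 0.0957

Posterior is Beta(15, 22); MAP = (15−1)/(37−2) = 14/35 ≈ 0.40000.
MLE ignores the prior: θ̂_MLE = k/n = 7/23 ≈ 0.30435.
Difference = 14/35 − 7/23 = 11/115 ≈ 0.0957.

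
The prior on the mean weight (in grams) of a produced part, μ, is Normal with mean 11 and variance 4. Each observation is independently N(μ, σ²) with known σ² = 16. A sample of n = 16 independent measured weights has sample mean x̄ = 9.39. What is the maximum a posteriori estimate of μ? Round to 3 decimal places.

n = 16, x̄ = 9.39.
For a Normal prior and Normal likelihood with known variance, the posterior is Normal; its mode equals its mean, the precision-weighted average.
Prior precision 1/σ₀² = 1/4 = 0.25; data precision n/σ² = 16/16 = 1.
μ̂ = (0.25·11 + 1·9.39) / (0.25 + 1) = 12.14/1.25 = 9.712.

μ̂_MAP = 9.712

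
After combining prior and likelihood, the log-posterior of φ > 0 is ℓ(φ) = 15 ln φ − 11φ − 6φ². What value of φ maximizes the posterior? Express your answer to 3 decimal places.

ℓ'(φ) = 15/φ − 11 − 12φ. Setting this to zero and multiplying by φ: 12φ² + 11φ − 15 = 0.
φ = (−11 + √(11² + 4·12·15)) / (2·12) = (−11 + √841) / 24 = (−11 + 29)/24 = 3/4.
ℓ''(φ) = −15/φ² − 12 < 0, confirming a maximum.

φ̂_MAP = 0.750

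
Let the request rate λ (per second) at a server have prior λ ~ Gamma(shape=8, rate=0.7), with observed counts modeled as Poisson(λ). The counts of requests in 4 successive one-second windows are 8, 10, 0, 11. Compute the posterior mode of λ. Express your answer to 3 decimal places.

λ̂_MAP = 7.660

Σxᵢ = 8+10+0+11 = 29, with n = 4.
Posterior ∝ λ^7e^(−0.7λ) · λ^29e^(−4λ) = λ^36e^(−4.7λ), i.e. Gamma(shape=37, rate=4.7).
The mode of a Gamma(a, b) with a ≥ 1 (shape–rate) is (a−1)/b = 36/4.7 ≈ 7.660.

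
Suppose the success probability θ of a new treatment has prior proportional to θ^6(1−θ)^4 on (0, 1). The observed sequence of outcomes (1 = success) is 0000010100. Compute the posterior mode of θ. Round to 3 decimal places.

The prior density ∝ θ^6(1−θ)^4 is the kernel of Beta(7, 5).
Data: 2 successes in 10 trials (from the sequence). The binomial likelihood contributes θ^2(1−θ)^8, so the posterior is Beta(7+2, 5+8) = Beta(9, 13).
For Beta(a, b) with a, b > 1 the mode is (a−1)/(a+b−2) = 8/20 ≈ 0.400.

θ̂_MAP = 0.400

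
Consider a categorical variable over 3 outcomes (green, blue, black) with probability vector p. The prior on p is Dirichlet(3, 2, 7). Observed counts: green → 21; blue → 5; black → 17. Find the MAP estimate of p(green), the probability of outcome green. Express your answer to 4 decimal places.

The posterior is Dirichlet(αᵢ + nᵢ) = Dirichlet(24, 7, 24).
For a Dirichlet(a₁,…,a_K) with all aᵢ > 1, the mode has j-th component (aⱼ − 1)/(Σaᵢ − K).
Here Σaᵢ = 55 and K = 3, so p(green) = (24 − 1)/(55 − 3) = 23/52 ≈ 0.4423.

MAP estimate of p(green) = 0.4423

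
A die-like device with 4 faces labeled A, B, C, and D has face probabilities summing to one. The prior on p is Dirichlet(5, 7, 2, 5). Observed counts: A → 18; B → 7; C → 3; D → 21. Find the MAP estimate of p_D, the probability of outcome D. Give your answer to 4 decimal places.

MAP estimate of p_D = 0.3906

The posterior is Dirichlet(αᵢ + nᵢ) = Dirichlet(23, 14, 5, 26).
For a Dirichlet(a₁,…,a_K) with all aᵢ > 1, the mode has j-th component (aⱼ − 1)/(Σaᵢ − K).
Here Σaᵢ = 68 and K = 4, so p_D = (26 − 1)/(68 − 4) = 25/64 ≈ 0.3906.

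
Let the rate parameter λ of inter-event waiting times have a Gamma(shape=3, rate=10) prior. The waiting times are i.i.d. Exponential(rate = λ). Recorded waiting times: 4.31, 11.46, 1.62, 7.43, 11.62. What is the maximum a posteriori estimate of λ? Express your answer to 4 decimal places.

The Exponential(rate=λ) likelihood is ∝ λ^n e^(−λΣtᵢ). Here n = 5 and Σtᵢ = 4.31 + 11.46 + 1.62 + 7.43 + 11.62 = 36.44.
Posterior ∝ λ^2e^(−10λ) · λ^5e^(−36.44λ) = λ^7e^(−46.44λ), i.e. Gamma(8, 46.44).
Mode = (a−1)/b = 7/46.44 ≈ 0.1507.

λ̂_MAP = 0.1507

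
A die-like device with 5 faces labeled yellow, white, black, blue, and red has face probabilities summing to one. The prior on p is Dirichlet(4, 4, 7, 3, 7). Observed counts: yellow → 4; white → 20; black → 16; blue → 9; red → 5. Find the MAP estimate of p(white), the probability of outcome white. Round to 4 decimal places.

MAP estimate of p(white) = 0.3108

The posterior is Dirichlet(αᵢ + nᵢ) = Dirichlet(8, 24, 23, 12, 12).
For a Dirichlet(a₁,…,a_K) with all aᵢ > 1, the mode has j-th component (aⱼ − 1)/(Σaᵢ − K).
Here Σaᵢ = 79 and K = 5, so p(white) = (24 − 1)/(79 − 5) = 23/74 ≈ 0.3108.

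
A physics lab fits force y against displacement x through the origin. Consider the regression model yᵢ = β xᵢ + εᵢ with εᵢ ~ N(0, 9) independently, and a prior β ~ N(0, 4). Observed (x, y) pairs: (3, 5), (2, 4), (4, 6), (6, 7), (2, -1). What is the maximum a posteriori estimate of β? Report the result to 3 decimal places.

β̂_MAP = 1.221

log p(β | y) = −Σ(yᵢ − βxᵢ)²/(2·9) − β²/(2·4) + const.
Setting the derivative to zero: Σxᵢ(yᵢ − βxᵢ)/9 − β/4 = 0, so β = Σxᵢyᵢ / (Σxᵢ² + σ²/τ²).
Σxᵢyᵢ = 3·5 + 2·4 + 4·6 + 6·7 + 2·(-1) = 87; Σxᵢ² = 69; σ²/τ² = 2.25.
β̂_MAP = 87 / (69 + 2.25) = 87/71.25 ≈ 1.221.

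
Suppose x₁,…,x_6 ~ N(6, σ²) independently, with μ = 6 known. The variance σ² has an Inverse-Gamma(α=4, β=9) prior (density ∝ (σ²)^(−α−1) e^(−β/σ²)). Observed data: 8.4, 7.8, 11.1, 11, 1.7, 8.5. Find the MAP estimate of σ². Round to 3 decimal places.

Sum of squared deviations about the known mean: SS = (8.4−6)² + (7.8−6)² + (11.1−6)² + (11−6)² + (1.7−6)² + (8.5−6)² = 84.75.
The Normal likelihood contributes (σ²)^(−n/2) exp(−SS/(2σ²)), so the posterior is Inverse-Gamma(α + n/2, β + SS/2) = Inverse-Gamma(7, 51.375).
The mode of Inverse-Gamma(a, b) is b/(a+1) = 51.375/8 ≈ 6.422.

σ̂²_MAP = 6.422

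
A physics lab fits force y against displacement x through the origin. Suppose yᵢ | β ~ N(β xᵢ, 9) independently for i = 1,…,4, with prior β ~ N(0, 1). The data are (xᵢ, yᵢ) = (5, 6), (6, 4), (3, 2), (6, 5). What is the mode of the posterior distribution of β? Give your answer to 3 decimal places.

β̂_MAP = 0.783

log p(β | y) = −Σ(yᵢ − βxᵢ)²/(2·9) − β²/(2·1) + const.
Setting the derivative to zero: Σxᵢ(yᵢ − βxᵢ)/9 − β/1 = 0, so β = Σxᵢyᵢ / (Σxᵢ² + σ²/τ²).
Σxᵢyᵢ = 5·6 + 6·4 + 3·2 + 6·5 = 90; Σxᵢ² = 106; σ²/τ² = 9.
β̂_MAP = 90 / (106 + 9) = 90/115 ≈ 0.783.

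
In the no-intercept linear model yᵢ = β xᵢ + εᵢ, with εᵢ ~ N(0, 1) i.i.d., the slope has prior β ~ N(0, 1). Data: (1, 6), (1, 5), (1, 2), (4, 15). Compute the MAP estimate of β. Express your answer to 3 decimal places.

β̂_MAP = 3.650

log p(β | y) = −Σ(yᵢ − βxᵢ)²/(2·1) − β²/(2·1) + const.
Setting the derivative to zero: Σxᵢ(yᵢ − βxᵢ)/1 − β/1 = 0, so β = Σxᵢyᵢ / (Σxᵢ² + σ²/τ²).
Σxᵢyᵢ = 1·6 + 1·5 + 1·2 + 4·15 = 73; Σxᵢ² = 19; σ²/τ² = 1.
β̂_MAP = 73 / (19 + 1) = 73/20 ≈ 3.650.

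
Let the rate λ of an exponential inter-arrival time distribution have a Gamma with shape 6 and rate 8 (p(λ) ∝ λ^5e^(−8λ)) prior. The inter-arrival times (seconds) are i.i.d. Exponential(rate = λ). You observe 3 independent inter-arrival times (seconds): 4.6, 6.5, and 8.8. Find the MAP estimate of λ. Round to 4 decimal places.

The Exponential(rate=λ) likelihood is ∝ λ^n e^(−λΣtᵢ). Here n = 3 and Σtᵢ = 4.6 + 6.5 + 8.8 = 19.9.
Posterior ∝ λ^5e^(−8λ) · λ^3e^(−19.9λ) = λ^8e^(−27.9λ), i.e. Gamma(9, 27.9).
Mode = (a−1)/b = 8/27.9 ≈ 0.2867.

λ̂_MAP = 0.2867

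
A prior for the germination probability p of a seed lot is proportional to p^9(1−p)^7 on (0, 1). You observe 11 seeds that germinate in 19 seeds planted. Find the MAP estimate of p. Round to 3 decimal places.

p̂_MAP = 0.571

The prior density ∝ p^9(1−p)^7 is the kernel of Beta(10, 8).
Data: 11 successes in 19 trials. The binomial likelihood contributes p^11(1−p)^8, so the posterior is Beta(10+11, 8+8) = Beta(21, 16).
For Beta(a, b) with a, b > 1 the mode is (a−1)/(a+b−2) = 20/35 ≈ 0.571.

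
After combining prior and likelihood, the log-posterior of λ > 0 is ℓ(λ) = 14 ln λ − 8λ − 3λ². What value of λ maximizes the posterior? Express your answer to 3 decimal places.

λ̂_MAP = 1.000

ℓ'(λ) = 14/λ − 8 − 6λ. Setting this to zero and multiplying by λ: 6λ² + 8λ − 14 = 0.
λ = (−8 + √(8² + 4·6·14)) / (2·6) = (−8 + √400) / 12 = (−8 + 20)/12 = 1.
ℓ''(λ) = −14/λ² − 6 < 0, confirming a maximum.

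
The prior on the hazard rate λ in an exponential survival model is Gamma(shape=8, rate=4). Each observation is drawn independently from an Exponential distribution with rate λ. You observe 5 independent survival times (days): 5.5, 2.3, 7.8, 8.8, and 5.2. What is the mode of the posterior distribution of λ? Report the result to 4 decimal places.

λ̂_MAP = 0.3571

The Exponential(rate=λ) likelihood is ∝ λ^n e^(−λΣtᵢ). Here n = 5 and Σtᵢ = 5.5 + 2.3 + 7.8 + 8.8 + 5.2 = 29.6.
Posterior ∝ λ^7e^(−4λ) · λ^5e^(−29.6λ) = λ^12e^(−33.6λ), i.e. Gamma(13, 33.6).
Mode = (a−1)/b = 12/33.6 ≈ 0.3571.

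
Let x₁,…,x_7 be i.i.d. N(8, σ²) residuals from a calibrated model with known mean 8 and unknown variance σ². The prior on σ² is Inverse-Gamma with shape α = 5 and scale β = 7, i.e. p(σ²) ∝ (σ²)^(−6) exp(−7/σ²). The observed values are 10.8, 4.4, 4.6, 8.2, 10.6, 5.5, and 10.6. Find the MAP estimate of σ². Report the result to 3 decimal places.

σ̂²_MAP = 3.483

Sum of squared deviations about the known mean: SS = (10.8−8)² + (4.4−8)² + (4.6−8)² + (8.2−8)² + (10.6−8)² + (5.5−8)² + (10.6−8)² = 52.17.
The Normal likelihood contributes (σ²)^(−n/2) exp(−SS/(2σ²)), so the posterior is Inverse-Gamma(α + n/2, β + SS/2) = Inverse-Gamma(8.5, 33.085).
The mode of Inverse-Gamma(a, b) is b/(a+1) = 33.085/9.5 ≈ 3.483.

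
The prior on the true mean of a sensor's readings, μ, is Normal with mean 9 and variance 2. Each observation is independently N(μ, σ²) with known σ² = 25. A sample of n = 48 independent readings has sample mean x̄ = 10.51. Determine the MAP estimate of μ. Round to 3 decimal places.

n = 48, x̄ = 10.51.
For a Normal prior and Normal likelihood with known variance, the posterior is Normal; its mode equals its mean, the precision-weighted average.
Prior precision 1/σ₀² = 1/2 = 0.5; data precision n/σ² = 48/25 = 1.92.
μ̂ = (0.5·9 + 1.92·10.51) / (0.5 + 1.92) = 24.6792/2.42 = 30849/3025 ≈ 10.198.

μ̂_MAP = 10.198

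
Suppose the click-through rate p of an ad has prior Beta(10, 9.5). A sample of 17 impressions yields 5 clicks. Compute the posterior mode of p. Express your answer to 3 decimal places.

p̂_MAP = 0.406

Prior: Beta(10, 9.5).
Data: 5 successes in 17 trials. The binomial likelihood contributes p^5(1−p)^12, so the posterior is Beta(10+5, 9.5+12) = Beta(15, 21.5).
For Beta(a, b) with a, b > 1 the mode is (a−1)/(a+b−2) = 14/34.5 ≈ 0.406.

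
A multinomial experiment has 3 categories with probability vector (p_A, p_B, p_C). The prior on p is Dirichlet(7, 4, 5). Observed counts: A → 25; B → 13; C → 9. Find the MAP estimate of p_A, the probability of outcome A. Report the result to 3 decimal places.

MAP estimate of p_A = 0.517

The posterior is Dirichlet(αᵢ + nᵢ) = Dirichlet(32, 17, 14).
For a Dirichlet(a₁,…,a_K) with all aᵢ > 1, the mode has j-th component (aⱼ − 1)/(Σaᵢ − K).
Here Σaᵢ = 63 and K = 3, so p_A = (32 − 1)/(63 − 3) = 31/60 ≈ 0.517.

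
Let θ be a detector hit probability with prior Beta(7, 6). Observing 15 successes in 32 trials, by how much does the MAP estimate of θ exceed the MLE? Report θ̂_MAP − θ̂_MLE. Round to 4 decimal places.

MAP − MLE = 0.0196

Posterior is Beta(22, 23); MAP = (22−1)/(45−2) = 21/43 ≈ 0.48837.
MLE ignores the prior: θ̂_MLE = k/n = 15/32 ≈ 0.46875.
Difference = 21/43 − 15/32 = 27/1376 ≈ 0.0196.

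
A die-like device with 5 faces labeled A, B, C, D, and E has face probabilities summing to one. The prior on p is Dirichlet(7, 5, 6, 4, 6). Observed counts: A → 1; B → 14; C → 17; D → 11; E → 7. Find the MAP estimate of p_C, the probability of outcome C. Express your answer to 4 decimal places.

MAP estimate of p_C = 0.3014

The posterior is Dirichlet(αᵢ + nᵢ) = Dirichlet(8, 19, 23, 15, 13).
For a Dirichlet(a₁,…,a_K) with all aᵢ > 1, the mode has j-th component (aⱼ − 1)/(Σaᵢ − K).
Here Σaᵢ = 78 and K = 5, so p_C = (23 − 1)/(78 − 5) = 22/73 ≈ 0.3014.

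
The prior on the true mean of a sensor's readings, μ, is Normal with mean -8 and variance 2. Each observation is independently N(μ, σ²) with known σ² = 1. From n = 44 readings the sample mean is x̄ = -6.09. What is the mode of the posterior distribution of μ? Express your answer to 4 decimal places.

μ̂_MAP = -6.1115

n = 44, x̄ = -6.09.
For a Normal prior and Normal likelihood with known variance, the posterior is Normal; its mode equals its mean, the precision-weighted average.
Prior precision 1/σ₀² = 1/2 = 0.5; data precision n/σ² = 44/1 = 44.
μ̂ = (0.5·(-8) + 44·(-6.09)) / (0.5 + 44) = (-271.96)/44.5 = -13598/2225 ≈ -6.1115.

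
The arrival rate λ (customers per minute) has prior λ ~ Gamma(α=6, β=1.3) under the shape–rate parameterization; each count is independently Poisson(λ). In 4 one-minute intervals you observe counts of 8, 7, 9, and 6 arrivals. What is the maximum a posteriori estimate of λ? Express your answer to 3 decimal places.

λ̂_MAP = 6.604

Σxᵢ = 8+7+9+6 = 30, with n = 4.
Posterior ∝ λ^5e^(−1.3λ) · λ^30e^(−4λ) = λ^35e^(−5.3λ), i.e. Gamma(shape=36, rate=5.3).
The mode of a Gamma(a, b) with a ≥ 1 (shape–rate) is (a−1)/b = 35/5.3 ≈ 6.604.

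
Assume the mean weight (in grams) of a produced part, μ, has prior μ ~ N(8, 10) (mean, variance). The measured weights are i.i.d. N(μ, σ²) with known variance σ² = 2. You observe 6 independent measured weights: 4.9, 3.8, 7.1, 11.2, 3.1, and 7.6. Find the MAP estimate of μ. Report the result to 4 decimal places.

n = 6; x̄ = (4.9 + 3.8 + 7.1 + 11.2 + 3.1 + 7.6)/6 = 37.7/6 = 377/60 ≈ 6.2833.
For a Normal prior and Normal likelihood with known variance, the posterior is Normal; its mode equals its mean, the precision-weighted average.
Prior precision 1/σ₀² = 1/10 = 0.1; data precision n/σ² = 6/2 = 3.
μ̂ = (0.1·8 + 3·(377/60)) / (0.1 + 3) = 19.65/3.1 = 393/62 ≈ 6.3387.

μ̂_MAP = 6.3387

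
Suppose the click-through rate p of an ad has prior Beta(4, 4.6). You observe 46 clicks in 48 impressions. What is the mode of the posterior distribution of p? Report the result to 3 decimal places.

p̂_MAP = 0.897

Prior: Beta(4, 4.6).
Data: 46 successes in 48 trials. The binomial likelihood contributes p^46(1−p)^2, so the posterior is Beta(4+46, 4.6+2) = Beta(50, 6.6).
For Beta(a, b) with a, b > 1 the mode is (a−1)/(a+b−2) = 49/54.6 ≈ 0.897.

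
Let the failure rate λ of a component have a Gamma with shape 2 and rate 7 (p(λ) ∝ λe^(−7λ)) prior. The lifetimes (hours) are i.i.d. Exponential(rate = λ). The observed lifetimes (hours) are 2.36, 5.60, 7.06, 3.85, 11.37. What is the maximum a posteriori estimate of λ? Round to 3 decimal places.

The Exponential(rate=λ) likelihood is ∝ λ^n e^(−λΣtᵢ). Here n = 5 and Σtᵢ = 2.36 + 5.60 + 7.06 + 3.85 + 11.37 = 30.24.
Posterior ∝ λe^(−7λ) · λ^5e^(−30.24λ) = λ^6e^(−37.24λ), i.e. Gamma(7, 37.24).
Mode = (a−1)/b = 6/37.24 ≈ 0.161.

λ̂_MAP = 0.161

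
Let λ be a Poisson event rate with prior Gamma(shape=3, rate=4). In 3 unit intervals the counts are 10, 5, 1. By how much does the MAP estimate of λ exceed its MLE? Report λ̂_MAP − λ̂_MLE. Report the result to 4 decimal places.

Σxᵢ = 16. Posterior is Gamma(19, 7); MAP = (19−1)/7 = 18/7 ≈ 2.57143.
MLE = x̄ = 16/3 ≈ 5.33333.
Difference = 18/7 − 16/3 = -58/21 ≈ -2.7619.

MAP − MLE = -2.7619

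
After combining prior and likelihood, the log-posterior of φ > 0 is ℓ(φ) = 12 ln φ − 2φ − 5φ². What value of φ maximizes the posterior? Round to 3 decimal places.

φ̂_MAP = 1.000

ℓ'(φ) = 12/φ − 2 − 10φ. Setting this to zero and multiplying by φ: 10φ² + 2φ − 12 = 0.
φ = (−2 + √(2² + 4·10·12)) / (2·10) = (−2 + √484) / 20 = (−2 + 22)/20 = 1.
ℓ''(φ) = −12/φ² − 10 < 0, confirming a maximum.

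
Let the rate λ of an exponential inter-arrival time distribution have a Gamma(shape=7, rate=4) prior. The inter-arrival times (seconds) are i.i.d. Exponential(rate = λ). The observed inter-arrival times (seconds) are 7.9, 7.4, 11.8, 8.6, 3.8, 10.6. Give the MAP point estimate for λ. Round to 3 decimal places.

The Exponential(rate=λ) likelihood is ∝ λ^n e^(−λΣtᵢ). Here n = 6 and Σtᵢ = 7.9 + 7.4 + 11.8 + 8.6 + 3.8 + 10.6 = 50.1.
Posterior ∝ λ^6e^(−4λ) · λ^6e^(−50.1λ) = λ^12e^(−54.1λ), i.e. Gamma(13, 54.1).
Mode = (a−1)/b = 12/54.1 ≈ 0.222.

λ̂_MAP = 0.222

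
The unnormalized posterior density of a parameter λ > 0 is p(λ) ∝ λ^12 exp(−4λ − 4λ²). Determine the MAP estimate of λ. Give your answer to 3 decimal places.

λ̂_MAP = 1.000

ℓ'(λ) = 12/λ − 4 − 8λ. Setting this to zero and multiplying by λ: 8λ² + 4λ − 12 = 0.
λ = (−4 + √(4² + 4·8·12)) / (2·8) = (−4 + √400) / 16 = (−4 + 20)/16 = 1.
ℓ''(λ) = −12/λ² − 8 < 0, confirming a maximum.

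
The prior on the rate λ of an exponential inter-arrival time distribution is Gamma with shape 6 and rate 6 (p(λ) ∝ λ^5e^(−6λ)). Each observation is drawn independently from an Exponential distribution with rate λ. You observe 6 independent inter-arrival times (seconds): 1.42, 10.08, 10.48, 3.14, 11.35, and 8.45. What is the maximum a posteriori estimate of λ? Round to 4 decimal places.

λ̂_MAP = 0.2160

The Exponential(rate=λ) likelihood is ∝ λ^n e^(−λΣtᵢ). Here n = 6 and Σtᵢ = 1.42 + 10.08 + 10.48 + 3.14 + 11.35 + 8.45 = 44.92.
Posterior ∝ λ^5e^(−6λ) · λ^6e^(−44.92λ) = λ^11e^(−50.92λ), i.e. Gamma(12, 50.92).
Mode = (a−1)/b = 11/50.92 ≈ 0.2160.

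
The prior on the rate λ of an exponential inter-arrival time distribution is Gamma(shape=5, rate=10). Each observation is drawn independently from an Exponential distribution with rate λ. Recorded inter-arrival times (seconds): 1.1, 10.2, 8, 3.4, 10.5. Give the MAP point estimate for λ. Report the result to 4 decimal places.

λ̂_MAP = 0.2083

The Exponential(rate=λ) likelihood is ∝ λ^n e^(−λΣtᵢ). Here n = 5 and Σtᵢ = 1.1 + 10.2 + 8 + 3.4 + 10.5 = 33.2.
Posterior ∝ λ^4e^(−10λ) · λ^5e^(−33.2λ) = λ^9e^(−43.2λ), i.e. Gamma(10, 43.2).
Mode = (a−1)/b = 9/43.2 ≈ 0.2083.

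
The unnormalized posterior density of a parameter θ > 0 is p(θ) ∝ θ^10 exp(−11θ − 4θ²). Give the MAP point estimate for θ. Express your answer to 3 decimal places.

θ̂_MAP = 0.625

ℓ'(θ) = 10/θ − 11 − 8θ. Setting this to zero and multiplying by θ: 8θ² + 11θ − 10 = 0.
θ = (−11 + √(11² + 4·8·10)) / (2·8) = (−11 + √441) / 16 = (−11 + 21)/16 = 5/8.
ℓ''(θ) = −10/θ² − 8 < 0, confirming a maximum.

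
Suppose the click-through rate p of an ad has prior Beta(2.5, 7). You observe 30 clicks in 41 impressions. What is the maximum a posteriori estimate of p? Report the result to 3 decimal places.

p̂_MAP = 0.649

Prior: Beta(2.5, 7).
Data: 30 successes in 41 trials. The binomial likelihood contributes p^30(1−p)^11, so the posterior is Beta(2.5+30, 7+11) = Beta(32.5, 18).
For Beta(a, b) with a, b > 1 the mode is (a−1)/(a+b−2) = 31.5/48.5 ≈ 0.649.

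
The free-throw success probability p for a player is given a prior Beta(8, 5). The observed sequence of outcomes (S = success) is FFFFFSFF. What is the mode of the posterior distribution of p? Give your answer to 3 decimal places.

p̂_MAP = 0.421

Prior: Beta(8, 5).
Data: 1 success in 8 trials (from the sequence). The binomial likelihood contributes p(1−p)^7, so the posterior is Beta(8+1, 5+7) = Beta(9, 12).
For Beta(a, b) with a, b > 1 the mode is (a−1)/(a+b−2) = 8/19 ≈ 0.421.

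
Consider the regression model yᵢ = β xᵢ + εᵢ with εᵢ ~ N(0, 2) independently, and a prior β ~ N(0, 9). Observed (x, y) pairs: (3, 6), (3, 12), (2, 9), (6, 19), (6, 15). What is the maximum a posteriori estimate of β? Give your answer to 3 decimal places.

log p(β | y) = −Σ(yᵢ − βxᵢ)²/(2·2) − β²/(2·9) + const.
Setting the derivative to zero: Σxᵢ(yᵢ − βxᵢ)/2 − β/9 = 0, so β = Σxᵢyᵢ / (Σxᵢ² + σ²/τ²).
Σxᵢyᵢ = 3·6 + 3·12 + 2·9 + 6·19 + 6·15 = 276; Σxᵢ² = 94; σ²/τ² = 2/9.
β̂_MAP = 276 / (94 + 2/9) = 276/(848/9) = 621/212 ≈ 2.929.

β̂_MAP = 2.929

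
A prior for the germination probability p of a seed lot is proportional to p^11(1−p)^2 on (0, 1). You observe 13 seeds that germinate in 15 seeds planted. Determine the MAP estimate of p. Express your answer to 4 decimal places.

p̂_MAP = 0.8571

The prior density ∝ p^11(1−p)^2 is the kernel of Beta(12, 3).
Data: 13 successes in 15 trials. The binomial likelihood contributes p^13(1−p)^2, so the posterior is Beta(12+13, 3+2) = Beta(25, 5).
For Beta(a, b) with a, b > 1 the mode is (a−1)/(a+b−2) = 24/28 ≈ 0.8571.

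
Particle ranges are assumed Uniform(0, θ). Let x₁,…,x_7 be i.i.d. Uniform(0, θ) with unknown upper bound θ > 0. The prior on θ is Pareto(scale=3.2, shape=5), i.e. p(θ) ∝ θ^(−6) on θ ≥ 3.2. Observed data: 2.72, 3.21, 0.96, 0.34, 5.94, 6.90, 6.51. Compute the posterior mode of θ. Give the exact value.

θ̂_MAP = 6.90

The Uniform(0, θ) likelihood is θ^(−n) for θ ≥ max(xᵢ), zero otherwise. Here max(xᵢ) = 6.90.
Posterior ∝ θ^(−6) · θ^(−7) = θ^(−13) on θ ≥ max(3.2, 6.90) = 6.90.
This density is strictly decreasing in θ, so the posterior mode lies at the lower boundary of the support.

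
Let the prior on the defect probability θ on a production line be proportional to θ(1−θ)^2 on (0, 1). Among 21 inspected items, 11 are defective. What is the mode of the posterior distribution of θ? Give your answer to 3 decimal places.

θ̂_MAP = 0.500

The prior density ∝ θ(1−θ)^2 is the kernel of Beta(2, 3).
Data: 11 successes in 21 trials. The binomial likelihood contributes θ^11(1−θ)^10, so the posterior is Beta(2+11, 3+10) = Beta(13, 13).
For Beta(a, b) with a, b > 1 the mode is (a−1)/(a+b−2) = 12/24 ≈ 0.500.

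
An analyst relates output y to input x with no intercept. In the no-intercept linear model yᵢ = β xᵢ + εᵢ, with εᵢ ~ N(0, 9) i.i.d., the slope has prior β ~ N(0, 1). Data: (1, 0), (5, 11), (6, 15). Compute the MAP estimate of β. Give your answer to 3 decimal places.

log p(β | y) = −Σ(yᵢ − βxᵢ)²/(2·9) − β²/(2·1) + const.
Setting the derivative to zero: Σxᵢ(yᵢ − βxᵢ)/9 − β/1 = 0, so β = Σxᵢyᵢ / (Σxᵢ² + σ²/τ²).
Σxᵢyᵢ = 1·0 + 5·11 + 6·15 = 145; Σxᵢ² = 62; σ²/τ² = 9.
β̂_MAP = 145 / (62 + 9) = 145/71 ≈ 2.042.

β̂_MAP = 2.042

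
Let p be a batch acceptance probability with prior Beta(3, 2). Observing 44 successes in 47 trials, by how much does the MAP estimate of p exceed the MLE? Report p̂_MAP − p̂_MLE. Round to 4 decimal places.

Posterior is Beta(47, 5); MAP = (47−1)/(52−2) = 46/50 ≈ 0.92000.
MLE ignores the prior: p̂_MLE = k/n = 44/47 ≈ 0.93617.
Difference = 46/50 − 44/47 = -19/1175 ≈ -0.0162.

MAP − MLE = -0.0162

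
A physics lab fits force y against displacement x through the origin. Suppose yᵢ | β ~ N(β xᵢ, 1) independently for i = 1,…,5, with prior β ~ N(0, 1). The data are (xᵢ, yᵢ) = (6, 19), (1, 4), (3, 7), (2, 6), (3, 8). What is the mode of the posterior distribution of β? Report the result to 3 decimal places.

β̂_MAP = 2.917

log p(β | y) = −Σ(yᵢ − βxᵢ)²/(2·1) − β²/(2·1) + const.
Setting the derivative to zero: Σxᵢ(yᵢ − βxᵢ)/1 − β/1 = 0, so β = Σxᵢyᵢ / (Σxᵢ² + σ²/τ²).
Σxᵢyᵢ = 6·19 + 1·4 + 3·7 + 2·6 + 3·8 = 175; Σxᵢ² = 59; σ²/τ² = 1.
β̂_MAP = 175 / (59 + 1) = 175/60 ≈ 2.917.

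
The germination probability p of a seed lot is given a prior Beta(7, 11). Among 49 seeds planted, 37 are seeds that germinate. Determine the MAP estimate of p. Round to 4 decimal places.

Prior: Beta(7, 11).
Data: 37 successes in 49 trials. The binomial likelihood contributes p^37(1−p)^12, so the posterior is Beta(7+37, 11+12) = Beta(44, 23).
For Beta(a, b) with a, b > 1 the mode is (a−1)/(a+b−2) = 43/65 ≈ 0.6615.

p̂_MAP = 0.6615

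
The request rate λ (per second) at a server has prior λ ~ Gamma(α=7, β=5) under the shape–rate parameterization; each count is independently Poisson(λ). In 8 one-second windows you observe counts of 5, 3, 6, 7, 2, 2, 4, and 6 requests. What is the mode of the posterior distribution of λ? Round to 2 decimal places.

Σxᵢ = 5+3+6+7+2+2+4+6 = 35, with n = 8.
Posterior ∝ λ^6e^(−5λ) · λ^35e^(−8λ) = λ^41e^(−13λ), i.e. Gamma(shape=42, rate=13).
The mode of a Gamma(a, b) with a ≥ 1 (shape–rate) is (a−1)/b = 41/13 ≈ 3.15.

λ̂_MAP = 3.15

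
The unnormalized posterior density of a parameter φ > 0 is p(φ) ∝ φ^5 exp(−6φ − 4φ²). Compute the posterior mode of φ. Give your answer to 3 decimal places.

φ̂_MAP = 0.500

ℓ'(φ) = 5/φ − 6 − 8φ. Setting this to zero and multiplying by φ: 8φ² + 6φ − 5 = 0.
φ = (−6 + √(6² + 4·8·5)) / (2·8) = (−6 + √196) / 16 = (−6 + 14)/16 = 1/2.
ℓ''(φ) = −5/φ² − 8 < 0, confirming a maximum.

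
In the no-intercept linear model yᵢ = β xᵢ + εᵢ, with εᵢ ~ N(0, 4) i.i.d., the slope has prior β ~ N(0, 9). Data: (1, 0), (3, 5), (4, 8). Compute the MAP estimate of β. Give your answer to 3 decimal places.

β̂_MAP = 1.777

log p(β | y) = −Σ(yᵢ − βxᵢ)²/(2·4) − β²/(2·9) + const.
Setting the derivative to zero: Σxᵢ(yᵢ − βxᵢ)/4 − β/9 = 0, so β = Σxᵢyᵢ / (Σxᵢ² + σ²/τ²).
Σxᵢyᵢ = 1·0 + 3·5 + 4·8 = 47; Σxᵢ² = 26; σ²/τ² = 4/9.
β̂_MAP = 47 / (26 + 4/9) = 47/(238/9) = 423/238 ≈ 1.777.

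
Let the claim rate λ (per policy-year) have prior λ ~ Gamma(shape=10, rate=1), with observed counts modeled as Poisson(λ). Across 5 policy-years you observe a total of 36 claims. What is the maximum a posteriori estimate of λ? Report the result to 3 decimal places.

Σxᵢ = 36, n = 5.
Posterior ∝ λ^9e^(−1λ) · λ^36e^(−5λ) = λ^45e^(−6λ), i.e. Gamma(shape=46, rate=6).
The mode of a Gamma(a, b) with a ≥ 1 (shape–rate) is (a−1)/b = 45/6 ≈ 7.500.

λ̂_MAP = 7.500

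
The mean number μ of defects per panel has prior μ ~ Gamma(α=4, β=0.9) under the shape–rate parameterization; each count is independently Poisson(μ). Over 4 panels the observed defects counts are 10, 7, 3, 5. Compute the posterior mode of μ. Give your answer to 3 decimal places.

Σxᵢ = 10+7+3+5 = 25, with n = 4.
Posterior ∝ μ^3e^(−0.9μ) · μ^25e^(−4μ) = μ^28e^(−4.9μ), i.e. Gamma(shape=29, rate=4.9).
The mode of a Gamma(a, b) with a ≥ 1 (shape–rate) is (a−1)/b = 28/4.9 ≈ 5.714.

μ̂_MAP = 5.714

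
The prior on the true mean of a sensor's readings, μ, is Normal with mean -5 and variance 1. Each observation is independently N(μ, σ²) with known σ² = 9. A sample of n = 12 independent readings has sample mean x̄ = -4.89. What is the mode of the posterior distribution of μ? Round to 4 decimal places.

n = 12, x̄ = -4.89.
For a Normal prior and Normal likelihood with known variance, the posterior is Normal; its mode equals its mean, the precision-weighted average.
Prior precision 1/σ₀² = 1/1 = 1; data precision n/σ² = 12/9 = 4/3.
μ̂ = (1·(-5) + (4/3)·(-4.89)) / (1 + 4/3) = (-11.52)/(7/3) = -864/175 ≈ -4.9371.

μ̂_MAP = -4.9371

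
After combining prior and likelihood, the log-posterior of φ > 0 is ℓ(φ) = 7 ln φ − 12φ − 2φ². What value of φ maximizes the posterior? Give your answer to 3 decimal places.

φ̂_MAP = 0.500

ℓ'(φ) = 7/φ − 12 − 4φ. Setting this to zero and multiplying by φ: 4φ² + 12φ − 7 = 0.
φ = (−12 + √(12² + 4·4·7)) / (2·4) = (−12 + √256) / 8 = (−12 + 16)/8 = 1/2.
ℓ''(φ) = −7/φ² − 4 < 0, confirming a maximum.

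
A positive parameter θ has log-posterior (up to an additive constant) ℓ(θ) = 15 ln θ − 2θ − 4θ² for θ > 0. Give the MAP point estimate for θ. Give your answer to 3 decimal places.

ℓ'(θ) = 15/θ − 2 − 8θ. Setting this to zero and multiplying by θ: 8θ² + 2θ − 15 = 0.
θ = (−2 + √(2² + 4·8·15)) / (2·8) = (−2 + √484) / 16 = (−2 + 22)/16 = 5/4.
ℓ''(θ) = −15/θ² − 8 < 0, confirming a maximum.

θ̂_MAP = 1.250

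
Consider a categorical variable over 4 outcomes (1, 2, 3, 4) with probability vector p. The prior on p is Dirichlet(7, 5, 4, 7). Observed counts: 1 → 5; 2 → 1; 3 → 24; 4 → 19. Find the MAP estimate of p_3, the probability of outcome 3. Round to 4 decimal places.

The posterior is Dirichlet(αᵢ + nᵢ) = Dirichlet(12, 6, 28, 26).
For a Dirichlet(a₁,…,a_K) with all aᵢ > 1, the mode has j-th component (aⱼ − 1)/(Σaᵢ − K).
Here Σaᵢ = 72 and K = 4, so p_3 = (28 − 1)/(72 − 4) = 27/68 ≈ 0.3971.

MAP estimate: 0.3971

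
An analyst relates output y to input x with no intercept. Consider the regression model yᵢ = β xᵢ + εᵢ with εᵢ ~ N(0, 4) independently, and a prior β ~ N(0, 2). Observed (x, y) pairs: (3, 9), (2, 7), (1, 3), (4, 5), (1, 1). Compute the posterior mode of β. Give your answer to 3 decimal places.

log p(β | y) = −Σ(yᵢ − βxᵢ)²/(2·4) − β²/(2·2) + const.
Setting the derivative to zero: Σxᵢ(yᵢ − βxᵢ)/4 − β/2 = 0, so β = Σxᵢyᵢ / (Σxᵢ² + σ²/τ²).
Σxᵢyᵢ = 3·9 + 2·7 + 1·3 + 4·5 + 1·1 = 65; Σxᵢ² = 31; σ²/τ² = 2.
β̂_MAP = 65 / (31 + 2) = 65/33 ≈ 1.970.

β̂_MAP = 1.970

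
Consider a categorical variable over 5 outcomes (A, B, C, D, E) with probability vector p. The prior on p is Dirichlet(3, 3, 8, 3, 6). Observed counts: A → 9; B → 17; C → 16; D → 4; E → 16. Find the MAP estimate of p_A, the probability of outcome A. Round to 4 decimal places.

The posterior is Dirichlet(αᵢ + nᵢ) = Dirichlet(12, 20, 24, 7, 22).
For a Dirichlet(a₁,…,a_K) with all aᵢ > 1, the mode has j-th component (aⱼ − 1)/(Σaᵢ − K).
Here Σaᵢ = 85 and K = 5, so p_A = (12 − 1)/(85 − 5) = 11/80 ≈ 0.1375.

MAP estimate of p_A = 0.1375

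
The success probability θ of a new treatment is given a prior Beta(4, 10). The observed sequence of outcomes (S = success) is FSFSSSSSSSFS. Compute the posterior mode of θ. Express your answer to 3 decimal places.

θ̂_MAP = 0.500

Prior: Beta(4, 10).
Data: 9 successes in 12 trials (from the sequence). The binomial likelihood contributes θ^9(1−θ)^3, so the posterior is Beta(4+9, 10+3) = Beta(13, 13).
For Beta(a, b) with a, b > 1 the mode is (a−1)/(a+b−2) = 12/24 ≈ 0.500.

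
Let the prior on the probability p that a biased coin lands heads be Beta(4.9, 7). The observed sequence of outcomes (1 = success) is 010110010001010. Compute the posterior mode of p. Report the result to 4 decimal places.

p̂_MAP = 0.3976

Prior: Beta(4.9, 7).
Data: 6 successes in 15 trials (from the sequence). The binomial likelihood contributes p^6(1−p)^9, so the posterior is Beta(4.9+6, 7+9) = Beta(10.9, 16).
For Beta(a, b) with a, b > 1 the mode is (a−1)/(a+b−2) = 9.9/24.9 ≈ 0.3976.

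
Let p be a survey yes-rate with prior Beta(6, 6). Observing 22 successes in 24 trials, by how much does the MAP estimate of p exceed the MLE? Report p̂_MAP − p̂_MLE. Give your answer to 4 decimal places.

MAP − MLE = -0.1225

Posterior is Beta(28, 8); MAP = (28−1)/(36−2) = 27/34 ≈ 0.79412.
MLE ignores the prior: p̂_MLE = k/n = 22/24 ≈ 0.91667.
Difference = 27/34 − 22/24 = -25/204 ≈ -0.1225.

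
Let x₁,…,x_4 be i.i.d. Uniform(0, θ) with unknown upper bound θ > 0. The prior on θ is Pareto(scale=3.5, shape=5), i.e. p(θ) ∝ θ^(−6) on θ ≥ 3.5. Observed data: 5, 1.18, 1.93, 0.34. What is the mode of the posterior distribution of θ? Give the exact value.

θ̂_MAP = 5

The Uniform(0, θ) likelihood is θ^(−n) for θ ≥ max(xᵢ), zero otherwise. Here max(xᵢ) = 5.
Posterior ∝ θ^(−6) · θ^(−4) = θ^(−10) on θ ≥ max(3.5, 5) = 5.
This density is strictly decreasing in θ, so the posterior mode lies at the lower boundary of the support.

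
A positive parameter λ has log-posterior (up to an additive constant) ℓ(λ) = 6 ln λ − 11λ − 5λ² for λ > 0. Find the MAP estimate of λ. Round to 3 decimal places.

ℓ'(λ) = 6/λ − 11 − 10λ. Setting this to zero and multiplying by λ: 10λ² + 11λ − 6 = 0.
λ = (−11 + √(11² + 4·10·6)) / (2·10) = (−11 + √361) / 20 = (−11 + 19)/20 = 2/5.
ℓ''(λ) = −6/λ² − 10 < 0, confirming a maximum.

λ̂_MAP = 0.400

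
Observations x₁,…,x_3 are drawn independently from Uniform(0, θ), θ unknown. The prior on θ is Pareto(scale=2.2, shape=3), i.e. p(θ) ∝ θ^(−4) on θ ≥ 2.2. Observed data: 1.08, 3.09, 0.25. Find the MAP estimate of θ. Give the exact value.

The Uniform(0, θ) likelihood is θ^(−n) for θ ≥ max(xᵢ), zero otherwise. Here max(xᵢ) = 3.09.
Posterior ∝ θ^(−4) · θ^(−3) = θ^(−7) on θ ≥ max(2.2, 3.09) = 3.09.
This density is strictly decreasing in θ, so the posterior mode lies at the lower boundary of the support.

θ̂_MAP = 3.09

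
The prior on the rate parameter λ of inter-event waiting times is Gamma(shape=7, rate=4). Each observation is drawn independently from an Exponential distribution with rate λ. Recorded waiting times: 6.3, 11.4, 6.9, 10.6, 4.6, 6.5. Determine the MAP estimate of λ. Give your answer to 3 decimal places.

λ̂_MAP = 0.239

The Exponential(rate=λ) likelihood is ∝ λ^n e^(−λΣtᵢ). Here n = 6 and Σtᵢ = 6.3 + 11.4 + 6.9 + 10.6 + 4.6 + 6.5 = 46.3.
Posterior ∝ λ^6e^(−4λ) · λ^6e^(−46.3λ) = λ^12e^(−50.3λ), i.e. Gamma(13, 50.3).
Mode = (a−1)/b = 12/50.3 ≈ 0.239.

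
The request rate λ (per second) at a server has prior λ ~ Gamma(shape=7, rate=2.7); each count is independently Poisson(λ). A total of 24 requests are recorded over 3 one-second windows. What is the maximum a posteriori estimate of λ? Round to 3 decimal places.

λ̂_MAP = 5.263

Σxᵢ = 24, n = 3.
Posterior ∝ λ^6e^(−2.7λ) · λ^24e^(−3λ) = λ^30e^(−5.7λ), i.e. Gamma(shape=31, rate=5.7).
The mode of a Gamma(a, b) with a ≥ 1 (shape–rate) is (a−1)/b = 30/5.7 ≈ 5.263.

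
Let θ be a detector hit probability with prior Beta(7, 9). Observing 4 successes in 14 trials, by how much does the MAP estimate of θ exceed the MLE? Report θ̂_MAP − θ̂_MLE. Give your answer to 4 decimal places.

Posterior is Beta(11, 19); MAP = (11−1)/(30−2) = 10/28 ≈ 0.35714.
MLE ignores the prior: θ̂_MLE = k/n = 4/14 ≈ 0.28571.
Difference = 10/28 − 4/14 = 1/14 ≈ 0.0714.

MAP − MLE = 0.0714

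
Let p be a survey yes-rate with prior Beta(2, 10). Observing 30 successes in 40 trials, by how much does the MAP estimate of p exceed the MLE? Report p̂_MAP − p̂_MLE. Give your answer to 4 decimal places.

MAP − MLE = -0.1300

Posterior is Beta(32, 20); MAP = (32−1)/(52−2) = 31/50 ≈ 0.62000.
MLE ignores the prior: p̂_MLE = k/n = 30/40 ≈ 0.75000.
Difference = 31/50 − 30/40 = -13/100 ≈ -0.1300.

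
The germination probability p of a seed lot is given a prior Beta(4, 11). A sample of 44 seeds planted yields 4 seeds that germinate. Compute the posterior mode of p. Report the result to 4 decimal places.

p̂_MAP = 0.1228

Prior: Beta(4, 11).
Data: 4 successes in 44 trials. The binomial likelihood contributes p^4(1−p)^40, so the posterior is Beta(4+4, 11+40) = Beta(8, 51).
For Beta(a, b) with a, b > 1 the mode is (a−1)/(a+b−2) = 7/57 ≈ 0.1228.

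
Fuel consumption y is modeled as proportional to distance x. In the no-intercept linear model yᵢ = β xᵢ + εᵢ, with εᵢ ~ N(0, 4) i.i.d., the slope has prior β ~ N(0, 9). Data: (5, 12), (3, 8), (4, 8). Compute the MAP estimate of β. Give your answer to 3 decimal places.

β̂_MAP = 2.300

log p(β | y) = −Σ(yᵢ − βxᵢ)²/(2·4) − β²/(2·9) + const.
Setting the derivative to zero: Σxᵢ(yᵢ − βxᵢ)/4 − β/9 = 0, so β = Σxᵢyᵢ / (Σxᵢ² + σ²/τ²).
Σxᵢyᵢ = 5·12 + 3·8 + 4·8 = 116; Σxᵢ² = 50; σ²/τ² = 4/9.
β̂_MAP = 116 / (50 + 4/9) = 116/(454/9) = 522/227 ≈ 2.300.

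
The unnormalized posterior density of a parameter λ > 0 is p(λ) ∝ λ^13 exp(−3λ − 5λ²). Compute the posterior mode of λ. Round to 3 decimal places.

ℓ'(λ) = 13/λ − 3 − 10λ. Setting this to zero and multiplying by λ: 10λ² + 3λ − 13 = 0.
λ = (−3 + √(3² + 4·10·13)) / (2·10) = (−3 + √529) / 20 = (−3 + 23)/20 = 1.
ℓ''(λ) = −13/λ² − 10 < 0, confirming a maximum.

λ̂_MAP = 1.000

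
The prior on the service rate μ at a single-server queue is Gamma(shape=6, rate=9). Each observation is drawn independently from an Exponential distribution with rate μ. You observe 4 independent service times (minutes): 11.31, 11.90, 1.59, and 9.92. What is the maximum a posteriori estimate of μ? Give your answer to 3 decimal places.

μ̂_MAP = 0.206

The Exponential(rate=μ) likelihood is ∝ μ^n e^(−μΣtᵢ). Here n = 4 and Σtᵢ = 11.31 + 11.90 + 1.59 + 9.92 = 34.72.
Posterior ∝ μ^5e^(−9μ) · μ^4e^(−34.72μ) = μ^9e^(−43.72μ), i.e. Gamma(10, 43.72).
Mode = (a−1)/b = 9/43.72 ≈ 0.206.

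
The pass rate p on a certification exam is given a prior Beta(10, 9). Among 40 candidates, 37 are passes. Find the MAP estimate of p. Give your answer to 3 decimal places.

p̂_MAP = 0.807

Prior: Beta(10, 9).
Data: 37 successes in 40 trials. The binomial likelihood contributes p^37(1−p)^3, so the posterior is Beta(10+37, 9+3) = Beta(47, 12).
For Beta(a, b) with a, b > 1 the mode is (a−1)/(a+b−2) = 46/57 ≈ 0.807.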